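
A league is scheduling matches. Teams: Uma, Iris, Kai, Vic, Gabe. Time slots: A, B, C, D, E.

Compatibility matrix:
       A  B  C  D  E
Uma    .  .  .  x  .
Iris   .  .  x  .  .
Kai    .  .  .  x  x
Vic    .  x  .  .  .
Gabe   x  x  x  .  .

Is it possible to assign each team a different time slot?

Yes

A valid assignment of size 5: Uma→D, Iris→C, Kai→E, Vic→B, Gabe→A.
All 5 teams are covered.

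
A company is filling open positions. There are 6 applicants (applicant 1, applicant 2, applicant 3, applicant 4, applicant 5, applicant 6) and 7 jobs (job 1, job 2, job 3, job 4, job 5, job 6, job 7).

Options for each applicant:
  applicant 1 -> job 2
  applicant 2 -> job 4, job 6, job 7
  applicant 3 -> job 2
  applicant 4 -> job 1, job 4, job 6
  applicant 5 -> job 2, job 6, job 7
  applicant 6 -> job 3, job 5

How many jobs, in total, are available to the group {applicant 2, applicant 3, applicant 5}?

4

The union of neighbours of {applicant 2, applicant 3, applicant 5} is {job 2, job 4, job 6, job 7}, which has 4 elements.
Since |N(S)| = 4 ≥ |S| = 3, Hall's condition holds for this subset.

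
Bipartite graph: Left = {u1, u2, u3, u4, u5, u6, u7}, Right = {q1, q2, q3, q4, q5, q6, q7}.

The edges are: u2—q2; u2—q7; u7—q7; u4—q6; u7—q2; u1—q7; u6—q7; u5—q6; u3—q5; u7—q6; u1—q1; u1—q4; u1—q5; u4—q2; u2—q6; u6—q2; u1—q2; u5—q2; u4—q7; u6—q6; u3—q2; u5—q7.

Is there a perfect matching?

No

The set {u2, u4, u5, u6, u7} has only 3 neighbours ({q2, q6, q7}), so by Hall's theorem at most 5 of the 7 left vertices can be matched.
Hence no matching covers every left vertex.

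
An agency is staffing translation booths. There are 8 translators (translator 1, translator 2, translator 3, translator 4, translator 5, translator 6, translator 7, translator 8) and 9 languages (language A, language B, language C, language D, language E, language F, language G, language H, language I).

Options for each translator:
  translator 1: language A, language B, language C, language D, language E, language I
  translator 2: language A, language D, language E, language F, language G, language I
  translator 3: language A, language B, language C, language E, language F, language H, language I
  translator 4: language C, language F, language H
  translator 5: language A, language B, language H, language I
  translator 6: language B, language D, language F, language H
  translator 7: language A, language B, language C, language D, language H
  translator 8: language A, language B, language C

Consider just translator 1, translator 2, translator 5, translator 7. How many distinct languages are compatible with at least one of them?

The union of neighbours of {translator 1, translator 2, translator 5, translator 7} is {language A, language B, language C, language D, language E, language F, language G, language H, language I}, which has 9 elements.
Since |N(S)| = 9 ≥ |S| = 4, Hall's condition holds for this subset.

9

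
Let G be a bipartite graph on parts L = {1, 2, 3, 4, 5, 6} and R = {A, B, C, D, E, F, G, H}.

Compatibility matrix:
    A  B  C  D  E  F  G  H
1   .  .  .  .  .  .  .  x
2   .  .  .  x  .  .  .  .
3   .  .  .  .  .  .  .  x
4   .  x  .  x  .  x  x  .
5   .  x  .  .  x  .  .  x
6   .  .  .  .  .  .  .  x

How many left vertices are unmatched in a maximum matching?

2

One maximum matching: 1–H, 2–D, 4–F, 5–B.
The set {1, 3, 6} has only 1 neighbour ({H}), so by Hall's theorem at most 4 of the 6 left vertices can be matched.
That matches 4 of the 6, leaving 2 unmatched; no matching can do better.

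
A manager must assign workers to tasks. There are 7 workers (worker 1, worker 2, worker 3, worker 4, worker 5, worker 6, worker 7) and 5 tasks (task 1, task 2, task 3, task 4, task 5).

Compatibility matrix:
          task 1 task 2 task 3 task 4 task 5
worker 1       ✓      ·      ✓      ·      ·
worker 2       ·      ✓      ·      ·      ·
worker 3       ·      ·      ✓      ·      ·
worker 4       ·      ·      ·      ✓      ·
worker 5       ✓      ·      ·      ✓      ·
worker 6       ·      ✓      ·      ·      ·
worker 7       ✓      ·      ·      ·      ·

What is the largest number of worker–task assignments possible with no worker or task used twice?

4

One maximum matching: worker 1→task 1, worker 2→task 2, worker 3→task 3, worker 4→task 4.
The set {worker 1, worker 2, worker 3, worker 4, worker 5, worker 6, worker 7} has only 4 neighbours ({task 1, task 2, task 3, task 4}), so by Hall's theorem at most 4 of the 7 workers can be matched.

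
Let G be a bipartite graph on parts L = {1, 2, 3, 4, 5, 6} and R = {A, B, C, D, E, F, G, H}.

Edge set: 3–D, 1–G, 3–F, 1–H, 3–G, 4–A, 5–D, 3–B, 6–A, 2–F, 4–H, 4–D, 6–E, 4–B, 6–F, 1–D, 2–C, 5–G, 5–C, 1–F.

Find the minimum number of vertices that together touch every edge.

{1, 2, 3, 4, 5, 6} is a vertex cover of size 6: every edge has an endpoint in this set.
No smaller cover exists because 1–D, 2–C, 3–F, 4–B, 5–G, 6–E is a matching of size 6, and a cover must include an endpoint of each of these disjoint edges (König's theorem).

6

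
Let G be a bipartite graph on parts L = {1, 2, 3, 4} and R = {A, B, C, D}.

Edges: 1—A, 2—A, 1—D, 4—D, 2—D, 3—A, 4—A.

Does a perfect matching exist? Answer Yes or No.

No

The set {1, 2, 3, 4} has only 2 neighbours ({A, D}), so by Hall's theorem at most 2 of the 4 left vertices can be matched.
Hence no matching covers every left vertex.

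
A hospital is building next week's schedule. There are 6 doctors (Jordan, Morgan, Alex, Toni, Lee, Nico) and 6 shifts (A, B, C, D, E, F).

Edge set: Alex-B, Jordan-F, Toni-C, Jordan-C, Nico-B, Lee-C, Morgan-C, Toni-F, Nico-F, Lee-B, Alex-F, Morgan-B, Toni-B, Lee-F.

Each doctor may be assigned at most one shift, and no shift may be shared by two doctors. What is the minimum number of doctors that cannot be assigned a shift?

A valid assignment of size 3: Jordan-F, Morgan-C, Alex-B.
The set {Jordan, Morgan, Alex, Toni, Lee, Nico} has only 3 neighbours ({B, C, F}), so by Hall's theorem at most 3 of the 6 doctors can be matched.
That matches 3 of the 6, leaving 3 unmatched; no matching can do better.

3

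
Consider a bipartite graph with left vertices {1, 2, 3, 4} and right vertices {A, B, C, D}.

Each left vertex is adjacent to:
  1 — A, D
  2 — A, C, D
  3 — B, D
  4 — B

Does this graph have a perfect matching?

A valid assignment of size 4: 1→A, 2→C, 3→D, 4→B.
All 4 left vertices are covered.

Yes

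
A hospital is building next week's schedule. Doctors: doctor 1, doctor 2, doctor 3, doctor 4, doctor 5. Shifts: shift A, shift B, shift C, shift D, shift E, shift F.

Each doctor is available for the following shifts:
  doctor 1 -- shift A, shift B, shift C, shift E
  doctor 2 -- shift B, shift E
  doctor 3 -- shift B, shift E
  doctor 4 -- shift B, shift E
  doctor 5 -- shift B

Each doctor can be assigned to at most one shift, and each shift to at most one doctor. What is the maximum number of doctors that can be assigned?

3

One maximum matching: doctor 1-shift A, doctor 2-shift B, doctor 3-shift E.
The set {doctor 2, doctor 3, doctor 4, doctor 5} has only 2 neighbours ({shift B, shift E}), so by Hall's theorem at most 3 of the 5 doctors can be matched.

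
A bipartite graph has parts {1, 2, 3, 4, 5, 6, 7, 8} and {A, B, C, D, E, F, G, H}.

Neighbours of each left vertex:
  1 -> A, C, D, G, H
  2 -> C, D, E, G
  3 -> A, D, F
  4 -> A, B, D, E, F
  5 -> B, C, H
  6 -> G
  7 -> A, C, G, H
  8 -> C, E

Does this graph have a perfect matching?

Yes

A valid assignment of size 8: 1–A, 2–C, 3–D, 4–F, 5–B, 6–G, 7–H, 8–E.
Every left vertex is matched, so this is a perfect matching.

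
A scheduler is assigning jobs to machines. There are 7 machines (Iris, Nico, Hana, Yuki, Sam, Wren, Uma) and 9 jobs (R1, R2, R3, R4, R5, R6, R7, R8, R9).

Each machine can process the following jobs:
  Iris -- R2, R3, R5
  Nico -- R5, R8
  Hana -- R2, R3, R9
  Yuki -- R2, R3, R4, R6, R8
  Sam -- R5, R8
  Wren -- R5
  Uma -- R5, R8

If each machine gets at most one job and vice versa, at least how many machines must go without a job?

2

One maximum matching: Iris→R3, Nico→R5, Hana→R9, Yuki→R6, Sam→R8.
The set {Nico, Sam, Wren, Uma} has only 2 neighbours ({R5, R8}), so by Hall's theorem at most 5 of the 7 machines can be matched.
That matches 5 of the 7, leaving 2 unmatched; no matching can do better.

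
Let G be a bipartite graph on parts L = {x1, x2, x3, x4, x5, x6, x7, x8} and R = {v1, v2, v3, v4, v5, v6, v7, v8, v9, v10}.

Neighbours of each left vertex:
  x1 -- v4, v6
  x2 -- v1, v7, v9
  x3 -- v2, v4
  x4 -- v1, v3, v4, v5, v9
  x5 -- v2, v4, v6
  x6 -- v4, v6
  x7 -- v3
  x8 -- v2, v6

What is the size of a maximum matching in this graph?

6

A valid assignment of size 6: x1–v6, x2–v7, x3–v4, x4–v1, x5–v2, x7–v3.
The set {x1, x3, x5, x6, x8} has only 3 neighbours ({v2, v4, v6}), so by Hall's theorem at most 6 of the 8 left vertices can be matched.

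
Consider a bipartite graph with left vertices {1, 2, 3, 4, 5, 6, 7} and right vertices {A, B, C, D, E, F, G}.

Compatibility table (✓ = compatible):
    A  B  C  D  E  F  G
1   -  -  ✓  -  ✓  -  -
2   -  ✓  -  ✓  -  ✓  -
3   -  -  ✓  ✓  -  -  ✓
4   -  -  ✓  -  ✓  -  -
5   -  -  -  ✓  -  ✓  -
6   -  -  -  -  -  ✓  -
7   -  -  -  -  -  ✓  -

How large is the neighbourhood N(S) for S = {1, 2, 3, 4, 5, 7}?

6

The union of neighbours of {1, 2, 3, 4, 5, 7} is {B, C, D, E, F, G}, which has 6 elements.
Since |N(S)| = 6 ≥ |S| = 6, Hall's condition holds for this subset.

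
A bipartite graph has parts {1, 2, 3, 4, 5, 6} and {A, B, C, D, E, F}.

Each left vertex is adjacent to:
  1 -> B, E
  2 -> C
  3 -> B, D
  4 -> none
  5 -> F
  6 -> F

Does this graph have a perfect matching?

No

The set {4, 5, 6} has only 1 neighbour ({F}), so by Hall's theorem at most 4 of the 6 left vertices can be matched.
Hence no matching covers every left vertex.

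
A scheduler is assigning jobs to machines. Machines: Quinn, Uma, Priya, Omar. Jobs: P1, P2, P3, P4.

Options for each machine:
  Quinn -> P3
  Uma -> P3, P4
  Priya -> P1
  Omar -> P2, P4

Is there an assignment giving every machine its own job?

For example, pair Quinn-P3, Uma-P4, Priya-P1, Omar-P2.
All 4 machines are covered.

Yes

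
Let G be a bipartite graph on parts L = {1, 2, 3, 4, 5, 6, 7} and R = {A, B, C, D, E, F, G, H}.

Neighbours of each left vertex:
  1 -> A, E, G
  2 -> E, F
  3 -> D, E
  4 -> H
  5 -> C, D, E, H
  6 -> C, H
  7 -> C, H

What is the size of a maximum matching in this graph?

For example, pair 1→G, 2→F, 3→D, 4→H, 5→E, 6→C.
The set {4, 6, 7} has only 2 neighbours ({C, H}), so by Hall's theorem at most 6 of the 7 left vertices can be matched.

6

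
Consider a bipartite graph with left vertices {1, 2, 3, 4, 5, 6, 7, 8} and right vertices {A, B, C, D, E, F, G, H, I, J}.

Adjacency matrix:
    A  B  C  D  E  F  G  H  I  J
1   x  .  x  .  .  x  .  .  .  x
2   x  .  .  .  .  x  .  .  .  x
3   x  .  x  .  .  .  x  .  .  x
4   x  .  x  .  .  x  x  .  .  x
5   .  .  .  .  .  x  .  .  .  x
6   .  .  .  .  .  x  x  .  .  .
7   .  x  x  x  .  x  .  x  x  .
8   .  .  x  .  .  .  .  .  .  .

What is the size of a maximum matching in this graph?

One maximum matching: 1-F, 2-A, 3-C, 4-G, 5-J, 7-H.
The set {1, 2, 3, 4, 5, 6, 8} has only 5 neighbours ({A, C, F, G, J}), so by Hall's theorem at most 6 of the 8 left vertices can be matched.

6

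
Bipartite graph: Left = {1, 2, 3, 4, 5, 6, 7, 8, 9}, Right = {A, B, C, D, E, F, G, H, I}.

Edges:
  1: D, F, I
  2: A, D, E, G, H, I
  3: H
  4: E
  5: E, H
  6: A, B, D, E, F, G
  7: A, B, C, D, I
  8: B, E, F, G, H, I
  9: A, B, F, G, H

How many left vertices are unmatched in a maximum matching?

1

For example, pair 1→I, 2→D, 3→H, 4→E, 6→F, 7→A, 8→B, 9→G.
The set {3, 4, 5} has only 2 neighbours ({E, H}), so by Hall's theorem at most 8 of the 9 left vertices can be matched.
That matches 8 of the 9, leaving 1 unmatched; no matching can do better.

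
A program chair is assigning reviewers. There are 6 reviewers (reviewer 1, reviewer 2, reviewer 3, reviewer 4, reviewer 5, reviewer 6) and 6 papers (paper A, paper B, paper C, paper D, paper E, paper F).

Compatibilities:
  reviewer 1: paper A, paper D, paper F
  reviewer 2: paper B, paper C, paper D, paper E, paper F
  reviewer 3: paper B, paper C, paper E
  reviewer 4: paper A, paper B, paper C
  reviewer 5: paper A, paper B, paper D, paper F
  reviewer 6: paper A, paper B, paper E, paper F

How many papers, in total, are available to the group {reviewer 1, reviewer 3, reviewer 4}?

The union of neighbours of {reviewer 1, reviewer 3, reviewer 4} is {paper A, paper B, paper C, paper D, paper E, paper F}, which has 6 elements.
Since |N(S)| = 6 ≥ |S| = 3, Hall's condition holds for this subset.

6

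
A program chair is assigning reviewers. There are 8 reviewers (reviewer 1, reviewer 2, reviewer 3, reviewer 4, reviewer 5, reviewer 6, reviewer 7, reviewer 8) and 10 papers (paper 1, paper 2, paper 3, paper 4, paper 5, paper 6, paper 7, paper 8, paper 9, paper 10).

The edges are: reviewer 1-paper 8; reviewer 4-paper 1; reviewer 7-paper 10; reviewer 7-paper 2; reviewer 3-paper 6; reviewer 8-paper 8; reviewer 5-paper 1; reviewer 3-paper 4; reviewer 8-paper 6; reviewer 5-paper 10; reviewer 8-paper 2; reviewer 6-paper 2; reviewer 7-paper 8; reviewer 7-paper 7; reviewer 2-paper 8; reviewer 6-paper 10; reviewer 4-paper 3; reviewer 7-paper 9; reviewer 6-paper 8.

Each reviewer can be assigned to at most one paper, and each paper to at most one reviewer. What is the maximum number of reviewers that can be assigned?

A valid assignment of size 7: reviewer 1→paper 8, reviewer 3→paper 4, reviewer 4→paper 3, reviewer 5→paper 1, reviewer 6→paper 10, reviewer 7→paper 2, reviewer 8→paper 6.
The set {reviewer 1, reviewer 2} has only 1 neighbour ({paper 8}), so by Hall's theorem at most 7 of the 8 reviewers can be matched.

7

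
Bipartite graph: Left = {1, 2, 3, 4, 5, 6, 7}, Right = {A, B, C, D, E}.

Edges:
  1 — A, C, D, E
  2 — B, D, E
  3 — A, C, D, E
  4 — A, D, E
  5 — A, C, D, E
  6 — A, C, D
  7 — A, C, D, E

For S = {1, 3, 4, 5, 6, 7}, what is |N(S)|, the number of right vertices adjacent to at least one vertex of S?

4

The union of neighbours of {1, 3, 4, 5, 6, 7} is {A, C, D, E}, which has 4 elements.
Since |N(S)| = 4 < |S| = 6, Hall's condition fails for this subset.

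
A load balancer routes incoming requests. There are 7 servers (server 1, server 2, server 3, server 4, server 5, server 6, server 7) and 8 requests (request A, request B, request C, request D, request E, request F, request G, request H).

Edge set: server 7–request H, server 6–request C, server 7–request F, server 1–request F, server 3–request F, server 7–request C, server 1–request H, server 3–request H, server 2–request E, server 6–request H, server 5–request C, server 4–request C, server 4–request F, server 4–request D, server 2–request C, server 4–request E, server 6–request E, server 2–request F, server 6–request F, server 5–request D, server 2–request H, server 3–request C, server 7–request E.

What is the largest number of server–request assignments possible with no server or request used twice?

One maximum matching: server 1→request H, server 2→request E, server 3→request F, server 4→request D, server 5→request C.
The set {server 1, server 2, server 3, server 4, server 5, server 6, server 7} has only 5 neighbours ({request C, request D, request E, request F, request H}), so by Hall's theorem at most 5 of the 7 servers can be matched.

5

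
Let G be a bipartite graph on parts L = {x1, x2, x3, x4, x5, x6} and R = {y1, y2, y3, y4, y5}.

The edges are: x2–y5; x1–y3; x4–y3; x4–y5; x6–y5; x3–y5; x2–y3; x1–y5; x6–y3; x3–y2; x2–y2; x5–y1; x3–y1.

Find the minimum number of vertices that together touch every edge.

A maximum matching has 4 edges (e.g. x1–y5, x2–y2, x3–y1, x4–y3).
By König's theorem the minimum vertex cover has the same size. One such cover is {y1, y2, y3, y5}.

4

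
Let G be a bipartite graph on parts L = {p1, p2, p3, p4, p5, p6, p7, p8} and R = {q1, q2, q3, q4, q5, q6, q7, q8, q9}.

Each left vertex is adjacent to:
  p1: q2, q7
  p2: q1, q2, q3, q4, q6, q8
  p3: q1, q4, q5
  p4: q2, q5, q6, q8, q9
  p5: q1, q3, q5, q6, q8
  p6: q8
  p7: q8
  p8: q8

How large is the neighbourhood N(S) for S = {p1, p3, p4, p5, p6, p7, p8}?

9

The union of neighbours of {p1, p3, p4, p5, p6, p7, p8} is {q1, q2, q3, q4, q5, q6, q7, q8, q9}, which has 9 elements.
Since |N(S)| = 9 ≥ |S| = 7, Hall's condition holds for this subset.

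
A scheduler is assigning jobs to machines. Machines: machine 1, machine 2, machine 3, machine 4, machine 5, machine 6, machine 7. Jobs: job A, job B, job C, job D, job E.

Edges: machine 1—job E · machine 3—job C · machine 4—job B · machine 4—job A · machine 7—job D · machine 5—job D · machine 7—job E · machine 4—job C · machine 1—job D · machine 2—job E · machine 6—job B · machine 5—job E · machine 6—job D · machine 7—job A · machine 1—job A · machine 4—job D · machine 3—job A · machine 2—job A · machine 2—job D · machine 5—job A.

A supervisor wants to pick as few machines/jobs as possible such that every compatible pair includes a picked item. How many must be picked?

A maximum matching has 5 edges (e.g. machine 1–job E, machine 2–job D, machine 3–job C, machine 4–job B, machine 5–job A).
By König's theorem the minimum vertex cover has the same size. One such cover is {job A, job B, job C, job D, job E}.

5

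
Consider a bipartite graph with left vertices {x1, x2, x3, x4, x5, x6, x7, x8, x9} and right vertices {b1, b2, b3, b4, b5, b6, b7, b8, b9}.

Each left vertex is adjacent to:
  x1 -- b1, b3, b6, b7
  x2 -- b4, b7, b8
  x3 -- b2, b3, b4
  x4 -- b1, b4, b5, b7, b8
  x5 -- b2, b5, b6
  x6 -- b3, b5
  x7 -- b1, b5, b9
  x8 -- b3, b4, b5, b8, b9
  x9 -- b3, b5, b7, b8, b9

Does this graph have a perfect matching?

A valid assignment of size 9: x1–b3, x2–b4, x3–b2, x4–b1, x5–b6, x6–b5, x7–b9, x8–b8, x9–b7.
Every left vertex is matched, so this is a perfect matching.

Yes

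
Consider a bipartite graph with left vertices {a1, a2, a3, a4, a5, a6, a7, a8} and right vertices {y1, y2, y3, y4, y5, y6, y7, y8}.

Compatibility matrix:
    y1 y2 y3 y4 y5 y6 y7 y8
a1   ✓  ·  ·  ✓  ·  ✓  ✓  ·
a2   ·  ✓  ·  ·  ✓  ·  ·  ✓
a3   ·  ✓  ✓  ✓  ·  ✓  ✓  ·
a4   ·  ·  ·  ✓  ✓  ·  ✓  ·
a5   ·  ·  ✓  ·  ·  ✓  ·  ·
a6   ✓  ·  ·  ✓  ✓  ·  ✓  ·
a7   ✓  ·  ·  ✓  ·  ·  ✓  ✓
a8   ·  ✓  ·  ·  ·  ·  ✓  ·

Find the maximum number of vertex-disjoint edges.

For example, pair a1–y6, a2–y8, a3–y2, a4–y5, a5–y3, a6–y4, a7–y1, a8–y7.
All 8 left vertices are matched, so no larger matching exists.

8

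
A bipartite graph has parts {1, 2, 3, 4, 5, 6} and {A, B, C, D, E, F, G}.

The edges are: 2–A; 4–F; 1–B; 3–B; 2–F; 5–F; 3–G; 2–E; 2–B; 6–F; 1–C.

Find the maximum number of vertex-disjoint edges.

4

A valid assignment of size 4: 1-C, 2-E, 3-B, 4-F.
The set {4, 5, 6} has only 1 neighbour ({F}), so by Hall's theorem at most 4 of the 6 left vertices can be matched.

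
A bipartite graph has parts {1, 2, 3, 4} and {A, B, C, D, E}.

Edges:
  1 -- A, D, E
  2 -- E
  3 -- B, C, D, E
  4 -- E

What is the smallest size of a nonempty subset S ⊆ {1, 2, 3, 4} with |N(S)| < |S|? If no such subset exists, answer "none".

2

Take S = {2, 4}. Its neighbourhood is {E}, so |N(S)| = 1 < |S| = 2.
No single vertex violates Hall's condition since each has at least one neighbour, so 2 is the minimum.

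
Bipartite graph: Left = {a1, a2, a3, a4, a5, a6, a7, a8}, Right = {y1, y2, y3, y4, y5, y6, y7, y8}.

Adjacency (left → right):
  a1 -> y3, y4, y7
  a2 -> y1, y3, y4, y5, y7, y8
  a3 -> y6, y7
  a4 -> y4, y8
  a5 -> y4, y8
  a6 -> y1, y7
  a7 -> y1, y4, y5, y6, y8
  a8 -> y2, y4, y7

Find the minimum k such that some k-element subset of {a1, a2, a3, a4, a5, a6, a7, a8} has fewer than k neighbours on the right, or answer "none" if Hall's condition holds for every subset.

none

A matching saturating every left vertex exists, for instance a1→y3, a2→y5, a3→y7, a4→y4, a5→y8, a6→y1, a7→y6, a8→y2.
By Hall's marriage theorem, this means |N(S)| ≥ |S| for every subset S, so no violating subset exists.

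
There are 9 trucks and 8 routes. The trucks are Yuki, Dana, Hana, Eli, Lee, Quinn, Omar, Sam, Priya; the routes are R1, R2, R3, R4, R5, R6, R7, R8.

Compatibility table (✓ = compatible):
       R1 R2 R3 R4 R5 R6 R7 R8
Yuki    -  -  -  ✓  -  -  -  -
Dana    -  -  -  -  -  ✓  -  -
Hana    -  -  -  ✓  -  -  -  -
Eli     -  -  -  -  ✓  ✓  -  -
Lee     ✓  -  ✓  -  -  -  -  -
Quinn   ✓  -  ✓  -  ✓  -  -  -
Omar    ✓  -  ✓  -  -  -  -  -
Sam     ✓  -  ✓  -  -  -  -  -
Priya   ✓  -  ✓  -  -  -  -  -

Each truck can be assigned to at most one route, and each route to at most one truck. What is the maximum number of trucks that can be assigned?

One maximum matching: Yuki→R4, Dana→R6, Eli→R5, Lee→R1, Quinn→R3.
The set {Yuki, Dana, Hana, Eli, Lee, Quinn, Omar, Sam, Priya} has only 5 neighbours ({R1, R3, R4, R5, R6}), so by Hall's theorem at most 5 of the 9 trucks can be matched.

5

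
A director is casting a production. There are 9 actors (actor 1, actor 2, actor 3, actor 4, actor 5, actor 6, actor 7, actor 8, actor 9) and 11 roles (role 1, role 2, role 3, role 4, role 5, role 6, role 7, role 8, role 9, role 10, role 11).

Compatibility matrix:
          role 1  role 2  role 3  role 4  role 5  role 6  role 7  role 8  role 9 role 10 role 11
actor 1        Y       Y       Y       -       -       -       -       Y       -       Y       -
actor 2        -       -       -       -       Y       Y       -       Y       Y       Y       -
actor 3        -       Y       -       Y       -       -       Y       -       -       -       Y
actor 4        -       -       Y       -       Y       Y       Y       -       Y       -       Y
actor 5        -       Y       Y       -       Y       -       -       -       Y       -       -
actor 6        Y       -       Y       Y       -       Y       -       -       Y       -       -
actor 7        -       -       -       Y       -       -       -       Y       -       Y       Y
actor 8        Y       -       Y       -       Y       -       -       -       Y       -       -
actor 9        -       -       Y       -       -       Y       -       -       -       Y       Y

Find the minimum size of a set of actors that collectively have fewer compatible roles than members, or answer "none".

A matching saturating every actor exists, for instance actor 1→role 1, actor 2→role 5, actor 3→role 11, actor 4→role 7, actor 5→role 2, actor 6→role 9, actor 7→role 8, actor 8→role 3, actor 9→role 10.
By Hall's marriage theorem, this means |N(S)| ≥ |S| for every subset S, so no violating subset exists.

none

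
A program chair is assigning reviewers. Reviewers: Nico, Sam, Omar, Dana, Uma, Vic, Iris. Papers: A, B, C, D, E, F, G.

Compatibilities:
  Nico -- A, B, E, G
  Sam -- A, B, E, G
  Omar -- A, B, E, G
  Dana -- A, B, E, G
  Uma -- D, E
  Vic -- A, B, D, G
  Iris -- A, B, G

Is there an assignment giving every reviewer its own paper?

The set {Nico, Sam, Omar, Dana, Uma, Vic, Iris} has only 5 neighbours ({A, B, D, E, G}), so by Hall's theorem at most 5 of the 7 reviewers can be matched.
Hence no matching covers every reviewer.

No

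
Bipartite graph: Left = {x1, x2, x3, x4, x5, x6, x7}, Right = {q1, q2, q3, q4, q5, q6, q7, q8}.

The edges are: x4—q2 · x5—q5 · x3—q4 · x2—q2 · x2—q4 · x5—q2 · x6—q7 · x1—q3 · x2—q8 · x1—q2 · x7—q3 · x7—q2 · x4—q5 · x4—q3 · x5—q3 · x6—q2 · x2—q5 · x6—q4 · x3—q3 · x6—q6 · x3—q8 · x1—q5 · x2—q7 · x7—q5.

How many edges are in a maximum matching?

For example, pair x1–q3, x2–q4, x3–q8, x4–q5, x5–q2, x6–q6.
The set {x1, x4, x5, x7} has only 3 neighbours ({q2, q3, q5}), so by Hall's theorem at most 6 of the 7 left vertices can be matched.

6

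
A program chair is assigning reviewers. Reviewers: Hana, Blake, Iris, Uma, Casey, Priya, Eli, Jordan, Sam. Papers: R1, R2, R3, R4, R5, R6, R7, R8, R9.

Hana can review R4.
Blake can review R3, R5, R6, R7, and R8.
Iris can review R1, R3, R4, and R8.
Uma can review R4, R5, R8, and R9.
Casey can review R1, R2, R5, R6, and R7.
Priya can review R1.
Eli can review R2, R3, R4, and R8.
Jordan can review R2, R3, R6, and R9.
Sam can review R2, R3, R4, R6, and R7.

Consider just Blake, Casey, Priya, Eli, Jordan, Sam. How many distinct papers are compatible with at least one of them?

9

The union of neighbours of {Blake, Casey, Priya, Eli, Jordan, Sam} is {R1, R2, R3, R4, R5, R6, R7, R8, R9}, which has 9 elements.
Since |N(S)| = 9 ≥ |S| = 6, Hall's condition holds for this subset.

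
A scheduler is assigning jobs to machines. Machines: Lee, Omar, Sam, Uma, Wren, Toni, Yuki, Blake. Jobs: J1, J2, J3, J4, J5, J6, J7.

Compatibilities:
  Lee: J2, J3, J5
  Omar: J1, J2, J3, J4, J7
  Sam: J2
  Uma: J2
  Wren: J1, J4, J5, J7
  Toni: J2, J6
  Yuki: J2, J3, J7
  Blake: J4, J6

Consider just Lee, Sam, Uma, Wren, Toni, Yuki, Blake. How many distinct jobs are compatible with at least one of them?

The union of neighbours of {Lee, Sam, Uma, Wren, Toni, Yuki, Blake} is {J1, J2, J3, J4, J5, J6, J7}, which has 7 elements.
Since |N(S)| = 7 ≥ |S| = 7, Hall's condition holds for this subset.

7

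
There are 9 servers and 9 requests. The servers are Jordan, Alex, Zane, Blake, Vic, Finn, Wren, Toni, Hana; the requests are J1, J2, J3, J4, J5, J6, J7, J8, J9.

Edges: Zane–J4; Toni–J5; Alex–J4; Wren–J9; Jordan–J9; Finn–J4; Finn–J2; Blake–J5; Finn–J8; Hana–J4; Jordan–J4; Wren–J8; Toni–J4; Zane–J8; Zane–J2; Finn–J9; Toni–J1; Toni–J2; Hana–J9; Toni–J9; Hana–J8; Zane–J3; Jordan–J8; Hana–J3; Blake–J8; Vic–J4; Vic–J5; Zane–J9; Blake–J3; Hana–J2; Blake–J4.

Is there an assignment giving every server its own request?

The set {Jordan, Alex, Zane, Blake, Vic, Finn, Wren, Hana} has only 6 neighbours ({J2, J3, J4, J5, J8, J9}), so by Hall's theorem at most 7 of the 9 servers can be matched.
Hence no matching covers every server.

No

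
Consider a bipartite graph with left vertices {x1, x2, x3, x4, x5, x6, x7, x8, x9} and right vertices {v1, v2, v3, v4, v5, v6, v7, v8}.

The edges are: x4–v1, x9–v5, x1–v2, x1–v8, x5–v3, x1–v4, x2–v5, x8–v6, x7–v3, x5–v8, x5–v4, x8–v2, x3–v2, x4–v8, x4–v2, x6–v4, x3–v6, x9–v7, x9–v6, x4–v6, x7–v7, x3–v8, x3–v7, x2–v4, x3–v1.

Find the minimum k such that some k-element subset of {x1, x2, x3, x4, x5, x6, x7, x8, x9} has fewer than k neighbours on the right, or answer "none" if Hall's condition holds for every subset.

Take S = {x1, x2, x3, x4, x5, x6, x7, x8, x9}. Its neighbourhood is {v1, v2, v3, v4, v5, v6, v7, v8}, so |N(S)| = 8 < |S| = 9.
Every subset of size less than 9 has at least as many neighbours as members, so 9 is the minimum.

9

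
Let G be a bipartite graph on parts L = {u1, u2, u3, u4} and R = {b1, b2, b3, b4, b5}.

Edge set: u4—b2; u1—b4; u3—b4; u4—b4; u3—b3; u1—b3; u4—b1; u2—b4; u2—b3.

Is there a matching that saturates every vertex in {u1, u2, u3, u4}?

No

The set {u1, u2, u3} has only 2 neighbours ({b3, b4}), so by Hall's theorem at most 3 of the 4 left vertices can be matched.
Hence no matching covers every left vertex.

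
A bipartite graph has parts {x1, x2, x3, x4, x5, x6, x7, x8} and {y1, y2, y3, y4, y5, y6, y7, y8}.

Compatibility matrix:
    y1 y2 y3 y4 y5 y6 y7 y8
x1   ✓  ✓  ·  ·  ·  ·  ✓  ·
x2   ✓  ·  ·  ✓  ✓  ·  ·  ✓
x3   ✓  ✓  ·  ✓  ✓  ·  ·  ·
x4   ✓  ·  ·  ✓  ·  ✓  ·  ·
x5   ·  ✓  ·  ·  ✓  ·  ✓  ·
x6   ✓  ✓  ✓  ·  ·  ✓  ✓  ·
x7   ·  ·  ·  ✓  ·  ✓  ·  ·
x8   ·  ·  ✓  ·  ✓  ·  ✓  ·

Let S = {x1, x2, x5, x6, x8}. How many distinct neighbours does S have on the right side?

8

The union of neighbours of {x1, x2, x5, x6, x8} is {y1, y2, y3, y4, y5, y6, y7, y8}, which has 8 elements.
Since |N(S)| = 8 ≥ |S| = 5, Hall's condition holds for this subset.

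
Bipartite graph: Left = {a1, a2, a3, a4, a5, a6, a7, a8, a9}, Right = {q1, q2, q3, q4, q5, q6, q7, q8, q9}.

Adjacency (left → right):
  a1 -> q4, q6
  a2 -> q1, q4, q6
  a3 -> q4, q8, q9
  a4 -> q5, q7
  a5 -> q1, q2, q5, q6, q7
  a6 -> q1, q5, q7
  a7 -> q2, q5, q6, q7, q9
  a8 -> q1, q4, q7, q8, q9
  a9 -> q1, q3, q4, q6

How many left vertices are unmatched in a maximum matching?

For example, pair a1-q4, a2-q1, a3-q8, a4-q5, a5-q2, a6-q7, a7-q6, a8-q9, a9-q3.
This saturates every left vertex, so 9 is the maximum.
That matches 9 of the 9, leaving 0 unmatched; no matching can do better.

0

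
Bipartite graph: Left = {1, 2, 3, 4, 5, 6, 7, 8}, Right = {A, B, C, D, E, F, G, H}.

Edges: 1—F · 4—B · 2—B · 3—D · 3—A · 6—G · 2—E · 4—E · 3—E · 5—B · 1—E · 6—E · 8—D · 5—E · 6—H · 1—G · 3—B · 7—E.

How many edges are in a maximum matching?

6

One maximum matching: 1-F, 2-E, 3-A, 4-B, 6-G, 8-D.
The set {2, 4, 5, 7} has only 2 neighbours ({B, E}), so by Hall's theorem at most 6 of the 8 left vertices can be matched.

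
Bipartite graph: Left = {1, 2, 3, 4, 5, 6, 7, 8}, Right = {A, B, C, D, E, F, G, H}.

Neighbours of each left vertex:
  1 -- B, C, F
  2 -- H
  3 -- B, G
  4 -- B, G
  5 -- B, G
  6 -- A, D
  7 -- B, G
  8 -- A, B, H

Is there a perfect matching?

No

The set {3, 4, 5, 7} has only 2 neighbours ({B, G}), so by Hall's theorem at most 6 of the 8 left vertices can be matched.
Hence no matching covers every left vertex.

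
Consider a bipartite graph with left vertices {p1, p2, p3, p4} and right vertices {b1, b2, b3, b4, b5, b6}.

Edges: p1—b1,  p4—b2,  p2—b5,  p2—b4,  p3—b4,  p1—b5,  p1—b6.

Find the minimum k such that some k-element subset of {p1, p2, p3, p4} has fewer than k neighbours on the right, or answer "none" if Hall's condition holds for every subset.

none

A matching saturating every left vertex exists, for instance p1→b6, p2→b5, p3→b4, p4→b2.
By Hall's marriage theorem, this means |N(S)| ≥ |S| for every subset S, so no violating subset exists.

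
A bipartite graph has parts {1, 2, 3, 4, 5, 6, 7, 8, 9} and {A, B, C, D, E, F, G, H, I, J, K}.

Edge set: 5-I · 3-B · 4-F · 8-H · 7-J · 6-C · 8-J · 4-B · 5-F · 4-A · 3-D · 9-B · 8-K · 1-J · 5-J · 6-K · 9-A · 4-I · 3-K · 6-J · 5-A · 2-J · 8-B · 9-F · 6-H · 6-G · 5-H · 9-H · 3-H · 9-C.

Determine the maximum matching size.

7

A valid assignment of size 7: 1–J, 3–D, 4–I, 5–H, 6–G, 8–B, 9–A.
The set {1, 2, 7} has only 1 neighbour ({J}), so by Hall's theorem at most 7 of the 9 left vertices can be matched.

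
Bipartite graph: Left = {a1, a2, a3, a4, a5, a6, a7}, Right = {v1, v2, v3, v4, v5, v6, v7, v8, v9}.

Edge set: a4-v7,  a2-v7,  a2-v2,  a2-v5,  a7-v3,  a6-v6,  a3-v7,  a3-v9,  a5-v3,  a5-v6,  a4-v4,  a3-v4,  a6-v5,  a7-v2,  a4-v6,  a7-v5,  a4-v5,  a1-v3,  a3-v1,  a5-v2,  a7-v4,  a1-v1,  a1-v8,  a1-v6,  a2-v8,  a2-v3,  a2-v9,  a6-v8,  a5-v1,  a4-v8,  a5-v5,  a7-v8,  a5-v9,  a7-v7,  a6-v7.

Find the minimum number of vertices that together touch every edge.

7

{a1, a2, a3, a4, a5, a6, a7} is a vertex cover of size 7: every edge has an endpoint in this set.
No smaller cover exists because a1–v1, a2–v2, a3–v7, a4–v5, a5–v3, a6–v6, a7–v8 is a matching of size 7, and a cover must include an endpoint of each of these disjoint edges (König's theorem).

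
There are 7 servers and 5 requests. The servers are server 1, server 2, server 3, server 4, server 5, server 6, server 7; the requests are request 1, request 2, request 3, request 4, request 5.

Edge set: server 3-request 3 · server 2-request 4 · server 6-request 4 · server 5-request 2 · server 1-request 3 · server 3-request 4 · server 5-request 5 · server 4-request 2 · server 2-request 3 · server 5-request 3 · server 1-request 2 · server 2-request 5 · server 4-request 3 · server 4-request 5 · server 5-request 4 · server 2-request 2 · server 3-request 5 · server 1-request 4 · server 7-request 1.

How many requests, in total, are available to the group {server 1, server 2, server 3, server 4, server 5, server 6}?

The union of neighbours of {server 1, server 2, server 3, server 4, server 5, server 6} is {request 2, request 3, request 4, request 5}, which has 4 elements.
Since |N(S)| = 4 < |S| = 6, Hall's condition fails for this subset.

4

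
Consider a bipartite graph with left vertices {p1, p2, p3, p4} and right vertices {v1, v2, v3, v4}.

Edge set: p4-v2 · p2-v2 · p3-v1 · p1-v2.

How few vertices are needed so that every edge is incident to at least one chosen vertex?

2

{p3, v2} is a vertex cover of size 2: every edge has an endpoint in this set.
No smaller cover exists because p1–v2, p3–v1 is a matching of size 2, and a cover must include an endpoint of each of these disjoint edges (König's theorem).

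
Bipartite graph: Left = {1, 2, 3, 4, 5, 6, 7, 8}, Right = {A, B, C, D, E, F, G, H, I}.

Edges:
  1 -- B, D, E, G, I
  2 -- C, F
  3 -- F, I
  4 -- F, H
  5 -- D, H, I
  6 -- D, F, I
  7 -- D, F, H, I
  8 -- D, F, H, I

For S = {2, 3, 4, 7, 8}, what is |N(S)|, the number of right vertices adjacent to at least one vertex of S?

5

The union of neighbours of {2, 3, 4, 7, 8} is {C, D, F, H, I}, which has 5 elements.
Since |N(S)| = 5 ≥ |S| = 5, Hall's condition holds for this subset.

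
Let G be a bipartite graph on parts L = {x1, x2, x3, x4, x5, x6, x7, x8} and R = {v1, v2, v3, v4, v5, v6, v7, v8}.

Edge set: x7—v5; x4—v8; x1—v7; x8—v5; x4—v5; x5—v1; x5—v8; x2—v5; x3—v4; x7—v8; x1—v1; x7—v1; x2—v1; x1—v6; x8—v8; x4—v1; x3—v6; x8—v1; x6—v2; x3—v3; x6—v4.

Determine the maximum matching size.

6

For example, pair x1–v7, x2–v5, x3–v6, x4–v8, x5–v1, x6–v2.
The set {x2, x4, x5, x7, x8} has only 3 neighbours ({v1, v5, v8}), so by Hall's theorem at most 6 of the 8 left vertices can be matched.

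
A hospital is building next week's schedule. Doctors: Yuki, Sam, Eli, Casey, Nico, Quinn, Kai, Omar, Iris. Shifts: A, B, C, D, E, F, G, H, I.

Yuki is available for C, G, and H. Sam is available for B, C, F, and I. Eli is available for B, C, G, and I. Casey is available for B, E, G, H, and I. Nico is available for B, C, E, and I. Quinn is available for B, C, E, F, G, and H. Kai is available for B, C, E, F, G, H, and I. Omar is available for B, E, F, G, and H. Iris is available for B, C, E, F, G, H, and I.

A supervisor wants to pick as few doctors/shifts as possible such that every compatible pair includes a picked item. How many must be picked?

A maximum matching has 7 edges (e.g. Yuki–H, Sam–F, Eli–C, Casey–I, Nico–B, Quinn–E, Kai–G).
By König's theorem the minimum vertex cover has the same size. One such cover is {B, C, E, F, G, H, I}.

7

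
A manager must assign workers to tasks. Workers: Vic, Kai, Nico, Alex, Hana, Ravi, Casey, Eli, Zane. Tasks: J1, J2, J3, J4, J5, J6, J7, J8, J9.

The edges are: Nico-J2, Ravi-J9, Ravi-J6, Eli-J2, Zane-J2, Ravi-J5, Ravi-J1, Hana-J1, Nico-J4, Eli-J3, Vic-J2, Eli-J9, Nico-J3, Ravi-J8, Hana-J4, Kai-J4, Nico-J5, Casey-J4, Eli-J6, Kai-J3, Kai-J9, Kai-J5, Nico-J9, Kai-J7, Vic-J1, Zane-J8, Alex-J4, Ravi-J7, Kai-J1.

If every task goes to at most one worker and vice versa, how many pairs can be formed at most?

For example, pair Vic→J2, Kai→J7, Nico→J3, Alex→J4, Hana→J1, Ravi→J6, Eli→J9, Zane→J8.
The set {Alex, Casey} has only 1 neighbour ({J4}), so by Hall's theorem at most 8 of the 9 workers can be matched.

8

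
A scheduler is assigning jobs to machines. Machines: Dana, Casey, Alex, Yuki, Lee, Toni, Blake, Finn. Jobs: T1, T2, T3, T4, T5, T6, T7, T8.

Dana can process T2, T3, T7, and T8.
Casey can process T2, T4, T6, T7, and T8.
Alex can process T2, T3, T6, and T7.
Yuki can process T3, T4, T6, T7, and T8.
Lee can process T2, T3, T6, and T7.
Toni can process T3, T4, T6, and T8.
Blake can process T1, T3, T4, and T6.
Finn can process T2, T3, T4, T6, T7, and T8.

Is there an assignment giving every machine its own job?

The set {Dana, Casey, Alex, Yuki, Lee, Toni, Finn} has only 6 neighbours ({T2, T3, T4, T6, T7, T8}), so by Hall's theorem at most 7 of the 8 machines can be matched.
Hence no matching covers every machine.

No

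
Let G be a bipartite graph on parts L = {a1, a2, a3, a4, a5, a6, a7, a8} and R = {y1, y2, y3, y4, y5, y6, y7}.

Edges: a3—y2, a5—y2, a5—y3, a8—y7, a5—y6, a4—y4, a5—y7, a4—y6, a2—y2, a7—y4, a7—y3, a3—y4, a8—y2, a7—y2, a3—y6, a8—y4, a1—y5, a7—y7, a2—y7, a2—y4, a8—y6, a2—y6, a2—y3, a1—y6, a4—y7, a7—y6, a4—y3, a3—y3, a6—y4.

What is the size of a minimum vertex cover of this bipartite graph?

6

A maximum matching has 6 edges (e.g. a1–y5, a2–y7, a3–y6, a4–y3, a5–y2, a6–y4).
By König's theorem the minimum vertex cover has the same size. One such cover is {a1, y2, y3, y4, y6, y7}.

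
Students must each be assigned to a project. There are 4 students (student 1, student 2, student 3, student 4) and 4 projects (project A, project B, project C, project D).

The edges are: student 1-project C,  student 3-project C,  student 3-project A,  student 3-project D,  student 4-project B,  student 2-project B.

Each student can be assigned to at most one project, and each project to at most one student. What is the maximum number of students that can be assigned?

3

A valid assignment of size 3: student 1-project C, student 2-project B, student 3-project A.
The set {student 2, student 4} has only 1 neighbour ({project B}), so by Hall's theorem at most 3 of the 4 students can be matched.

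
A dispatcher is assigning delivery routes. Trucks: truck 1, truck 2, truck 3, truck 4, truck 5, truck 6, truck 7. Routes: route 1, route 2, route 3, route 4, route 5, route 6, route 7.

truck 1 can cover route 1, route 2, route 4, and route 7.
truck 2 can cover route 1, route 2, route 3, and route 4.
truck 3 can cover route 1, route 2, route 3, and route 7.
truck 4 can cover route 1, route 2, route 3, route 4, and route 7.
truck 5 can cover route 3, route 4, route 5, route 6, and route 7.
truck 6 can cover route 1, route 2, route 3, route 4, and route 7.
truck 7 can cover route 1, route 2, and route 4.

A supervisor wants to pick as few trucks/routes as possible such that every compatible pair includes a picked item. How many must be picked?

6

{truck 5, route 1, route 2, route 3, route 4, route 7} is a vertex cover of size 6: every edge has an endpoint in this set.
No smaller cover exists because truck 1–route 2, truck 2–route 1, truck 3–route 7, truck 4–route 3, truck 5–route 6, truck 6–route 4 is a matching of size 6, and a cover must include an endpoint of each of these disjoint edges (König's theorem).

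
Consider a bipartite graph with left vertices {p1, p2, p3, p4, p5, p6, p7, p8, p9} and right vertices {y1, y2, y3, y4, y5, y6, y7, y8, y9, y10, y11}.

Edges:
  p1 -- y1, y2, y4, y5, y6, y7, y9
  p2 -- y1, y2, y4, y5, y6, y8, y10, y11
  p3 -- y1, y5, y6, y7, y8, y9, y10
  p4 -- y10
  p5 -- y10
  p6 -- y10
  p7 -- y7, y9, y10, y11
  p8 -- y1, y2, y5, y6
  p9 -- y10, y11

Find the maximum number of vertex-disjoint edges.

For example, pair p1-y4, p2-y6, p3-y7, p4-y10, p7-y9, p8-y1, p9-y11.
The set {p4, p5, p6} has only 1 neighbour ({y10}), so by Hall's theorem at most 7 of the 9 left vertices can be matched.

7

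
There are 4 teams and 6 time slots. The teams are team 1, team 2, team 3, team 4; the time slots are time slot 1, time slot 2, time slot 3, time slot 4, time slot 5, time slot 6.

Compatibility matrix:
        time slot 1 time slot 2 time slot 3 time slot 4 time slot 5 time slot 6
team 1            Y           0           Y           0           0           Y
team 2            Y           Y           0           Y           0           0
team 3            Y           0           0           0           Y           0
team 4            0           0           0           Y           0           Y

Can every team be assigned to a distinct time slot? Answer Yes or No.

One maximum matching: team 1-time slot 3, team 2-time slot 2, team 3-time slot 5, team 4-time slot 4.
Every team is matched, so this matching saturates all of them.

Yes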